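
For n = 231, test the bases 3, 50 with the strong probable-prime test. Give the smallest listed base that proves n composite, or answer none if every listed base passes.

3

n − 1 = 230 = 2^1 · 115, so s = 1 and d = 115.
Base 3: x_0 = 3^115 mod 231 = 45. x_0 ∉ {1, 230} and s = 1, so 3 is a Miller–Rabin witness and 231 is composite.
Base 50: x_0 = 50^115 mod 231 = 197. x_0 ∉ {1, 230} and s = 1, so 50 is a Miller–Rabin witness and 231 is composite.
The smallest witness among the given bases is 3.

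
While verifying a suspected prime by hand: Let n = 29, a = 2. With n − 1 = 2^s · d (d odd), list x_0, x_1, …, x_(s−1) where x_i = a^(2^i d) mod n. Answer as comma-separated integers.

n − 1 = 28 = 2^2 · 7, so s = 2 and d = 7.
x_0 = 2^7 mod 29 = 12.
x_1 = 12^2 mod 29 = 28.

12, 28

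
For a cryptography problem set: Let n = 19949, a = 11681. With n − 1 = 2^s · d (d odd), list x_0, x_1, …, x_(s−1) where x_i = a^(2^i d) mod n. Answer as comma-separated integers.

n − 1 = 19948 = 2^2 · 4987, so s = 2 and d = 4987.
x_0 = 11681^4987 mod 19949 = 1215.
x_1 = 1215^2 mod 19949 = 19948.

1215, 19948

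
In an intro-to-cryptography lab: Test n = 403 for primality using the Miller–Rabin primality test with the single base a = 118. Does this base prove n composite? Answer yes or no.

n − 1 = 402 = 2^1 · 201, so s = 1 and d = 201.
Repeated squaring mod 403: 118^1 ≡ 118, 118^2 ≡ 222, 118^4 ≡ 118, 118^8 ≡ 222, 118^16 ≡ 118, 118^32 ≡ 222, 118^64 ≡ 118, 118^128 ≡ 222.
201 = 128 + 64 + 8 + 1, so 118^201 ≡ 222·118·222·118 ≡ 1 (mod 403).
x_0 = 118^201 mod 403 = 1.
x_0 = 1, so 118 is not a witness.

no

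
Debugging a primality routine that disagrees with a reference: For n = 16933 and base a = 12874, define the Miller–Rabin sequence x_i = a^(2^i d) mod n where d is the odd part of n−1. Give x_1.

10291

n − 1 = 16932 = 2^2 · 4233, so s = 2 and d = 4233.
Repeated squaring mod 16933: 12874^1 ≡ 12874, 12874^2 ≡ 16605, 12874^4 ≡ 5986, 12874^8 ≡ 1968, 12874^16 ≡ 12300, 12874^32 ≡ 10578, 12874^64 ≡ 820, 12874^128 ≡ 12013, 12874^256 ≡ 9143, 12874^512 ≡ 13161, 12874^1024 ≡ 4264, 12874^2048 ≡ 12587, 12874^4096 ≡ 7421.
4233 = 4096 + 128 + 8 + 1, so 12874^4233 ≡ 7421·12013·1968·12874 ≡ 2542 (mod 16933).
x_0 = 2542.
x_1 = 2542^2 mod 16933 = 10291.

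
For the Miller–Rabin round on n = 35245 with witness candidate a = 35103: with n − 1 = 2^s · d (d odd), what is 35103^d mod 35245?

18752

n − 1 = 35244 = 2^2 · 8811, so s = 2 and d = 8811.
Repeated squaring mod 35245: 35103^1 ≡ 35103, 35103^2 ≡ 20164, 35103^4 ≡ 576, 35103^8 ≡ 14571, 35103^16 ≡ 33406, 35103^32 ≡ 33646, 35103^64 ≡ 19161, 35103^128 ≡ 32001, 35103^256 ≡ 20526, 35103^512 ≡ 33191, 35103^1024 ≡ 24761, 35103^2048 ≡ 20346, 35103^4096 ≡ 7191, 35103^8192 ≡ 6066.
8811 = 8192 + 512 + 64 + 32 + 8 + 2 + 1, so 35103^8811 ≡ 6066·33191·19161·33646·14571·20164·35103 ≡ 18752 (mod 35245).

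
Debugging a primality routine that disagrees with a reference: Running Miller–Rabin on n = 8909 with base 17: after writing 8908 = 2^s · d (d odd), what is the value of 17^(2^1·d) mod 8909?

3785

n − 1 = 8908 = 2^2 · 2227, so s = 2 and d = 2227.
x_0 = 17^2227 mod 8909 = 3661.
x_1 = 3661^2 mod 8909 = 3785.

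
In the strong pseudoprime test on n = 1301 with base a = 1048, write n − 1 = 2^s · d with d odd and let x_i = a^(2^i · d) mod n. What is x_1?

n − 1 = 1300 = 2^2 · 325, so s = 2 and d = 325.
x_0 = 1048^325 mod 1301 = 1300.
x_1 = 1300^2 mod 1301 = 1.

1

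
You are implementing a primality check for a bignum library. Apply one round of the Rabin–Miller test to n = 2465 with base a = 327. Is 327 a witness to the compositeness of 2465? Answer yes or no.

n − 1 = 2464 = 2^5 · 77, so s = 5 and d = 77.
Repeated squaring mod 2465: 327^1 ≡ 327, 327^2 ≡ 934, 327^4 ≡ 2211, 327^8 ≡ 426, 327^16 ≡ 1531, 327^32 ≡ 2211, 327^64 ≡ 426.
77 = 64 + 8 + 4 + 1, so 327^77 ≡ 426·426·2211·327 ≡ 157 (mod 2465).
x_0 = 327^77 mod 2465 = 157.
x_0 is neither 1 nor 2464, so continue squaring.
x_1 = 157^2 mod 2465 = 2464.
x_1 ≡ −1, so 327 is not a witness.

no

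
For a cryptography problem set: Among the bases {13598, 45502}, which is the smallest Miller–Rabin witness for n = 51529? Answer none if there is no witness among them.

n − 1 = 51528 = 2^3 · 6441, so s = 3 and d = 6441.
Base 13598: x_0 = 13598^6441 mod 51529 = 1. x_0 = 1, so 13598 is not a witness.
Base 45502: x_0 = 45502^6441 mod 51529 = 25425. x_0 is neither 1 nor 51528, so continue squaring. x_1 = 25425^2 mod 51529 = 50849. x_2 = 50849^2 mod 51529 = 50168. Reached i = s−1 = 2 without hitting −1: 45502 is a Miller–Rabin witness and 51529 is composite.
The smallest witness among the given bases is 45502.

45502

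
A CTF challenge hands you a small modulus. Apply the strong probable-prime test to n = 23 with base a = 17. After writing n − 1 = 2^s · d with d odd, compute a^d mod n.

n − 1 = 22 = 2^1 · 11, so s = 1 and d = 11.
17^11 mod 23 = 22.

22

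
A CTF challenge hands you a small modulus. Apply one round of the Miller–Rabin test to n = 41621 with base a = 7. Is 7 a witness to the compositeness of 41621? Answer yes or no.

n − 1 = 41620 = 2^2 · 10405, so s = 2 and d = 10405.
x_0 = 7^10405 mod 41621 = 25648.
x_0 is neither 1 nor 41620, so continue squaring.
x_1 = 25648^2 mod 41621 = 41620.
x_1 ≡ −1, so 7 is not a witness.

no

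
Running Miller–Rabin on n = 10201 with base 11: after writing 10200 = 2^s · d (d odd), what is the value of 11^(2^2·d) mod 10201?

n − 1 = 10200 = 2^3 · 1275, so s = 3 and d = 1275.
x_0 = 11^1275 mod 10201 = 5444.
x_1 = 5444^2 mod 10201 = 3231.
x_2 = 3231^2 mod 10201 = 3738.

3738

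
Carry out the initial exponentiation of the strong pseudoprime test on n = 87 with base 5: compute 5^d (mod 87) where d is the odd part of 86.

n − 1 = 86 = 2^1 · 43, so s = 1 and d = 43.
Repeated squaring mod 87: 5^1 ≡ 5, 5^2 ≡ 25, 5^4 ≡ 16, 5^8 ≡ 82, 5^16 ≡ 25, 5^32 ≡ 16.
43 = 32 + 8 + 2 + 1, so 5^43 ≡ 16·82·25·5 ≡ 5 (mod 87).

5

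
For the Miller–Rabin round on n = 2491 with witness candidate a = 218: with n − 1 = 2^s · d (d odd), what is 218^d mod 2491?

2372

n − 1 = 2490 = 2^1 · 1245, so s = 1 and d = 1245.
Repeated squaring mod 2491: 218^1 ≡ 218, 218^2 ≡ 195, 218^4 ≡ 660, 218^8 ≡ 2166, 218^16 ≡ 1003, 218^32 ≡ 2136, 218^64 ≡ 1475, 218^128 ≡ 982, 218^256 ≡ 307, 218^512 ≡ 2082, 218^1024 ≡ 384.
1245 = 1024 + 128 + 64 + 16 + 8 + 4 + 1, so 218^1245 ≡ 384·982·1475·1003·2166·660·218 ≡ 2372 (mod 2491).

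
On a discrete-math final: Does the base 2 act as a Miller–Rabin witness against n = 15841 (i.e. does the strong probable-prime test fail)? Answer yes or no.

n − 1 = 15840 = 2^5 · 495, so s = 5 and d = 495.
Repeated squaring mod 15841: 2^1 ≡ 2, 2^2 ≡ 4, 2^4 ≡ 16, 2^8 ≡ 256, 2^16 ≡ 2172, 2^32 ≡ 12807, 2^64 ≡ 1535, 2^128 ≡ 11757, 2^256 ≡ 14324.
495 = 256 + 128 + 64 + 32 + 8 + 4 + 2 + 1, so 2^495 ≡ 14324·11757·1535·12807·256·16·4·2 ≡ 1 (mod 15841).
x_0 = 2^495 mod 15841 = 1.
x_0 = 1, so 2 is not a witness.

no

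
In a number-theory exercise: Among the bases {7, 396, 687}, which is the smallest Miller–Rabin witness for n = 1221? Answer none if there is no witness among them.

7

n − 1 = 1220 = 2^2 · 305, so s = 2 and d = 305.
Base 7: x_0 = 7^305 mod 1221 = 571. x_0 is neither 1 nor 1220, so continue squaring. x_1 = 571^2 mod 1221 = 34. Reached i = s−1 = 1 without hitting −1: 7 is a Miller–Rabin witness and 1221 is composite.
Base 396: x_0 = 396^305 mod 1221 = 528. x_0 is neither 1 nor 1220, so continue squaring. x_1 = 528^2 mod 1221 = 396. Reached i = s−1 = 1 without hitting −1: 396 is a Miller–Rabin witness and 1221 is composite.
Base 687: x_0 = 687^305 mod 1221 = 474. x_0 is neither 1 nor 1220, so continue squaring. x_1 = 474^2 mod 1221 = 12. Reached i = s−1 = 1 without hitting −1: 687 is a Miller–Rabin witness and 1221 is composite.
The smallest witness among the given bases is 7.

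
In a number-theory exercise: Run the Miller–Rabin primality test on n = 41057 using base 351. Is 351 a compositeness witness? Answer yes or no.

n − 1 = 41056 = 2^5 · 1283, so s = 5 and d = 1283.
x_0 = 351^1283 mod 41057 = 14416.
x_0 is neither 1 nor 41056, so continue squaring.
x_1 = 14416^2 mod 41057 = 31579.
x_2 = 31579^2 mod 41057 = 40825.
x_3 = 40825^2 mod 41057 = 12767.
x_4 = 12767^2 mod 41057 = 41056.
x_4 ≡ −1, so 351 is not a witness.

no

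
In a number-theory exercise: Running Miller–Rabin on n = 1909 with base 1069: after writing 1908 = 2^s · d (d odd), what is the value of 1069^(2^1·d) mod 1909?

1503

n − 1 = 1908 = 2^2 · 477, so s = 2 and d = 477.
x_0 = 1069^477 mod 1909 = 1574.
x_1 = 1574^2 mod 1909 = 1503.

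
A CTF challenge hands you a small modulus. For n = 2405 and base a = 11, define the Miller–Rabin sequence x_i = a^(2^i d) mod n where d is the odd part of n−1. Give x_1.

121

n − 1 = 2404 = 2^2 · 601, so s = 2 and d = 601.
x_0 = 11^601 mod 2405 = 11.
x_1 = 11^2 mod 2405 = 121.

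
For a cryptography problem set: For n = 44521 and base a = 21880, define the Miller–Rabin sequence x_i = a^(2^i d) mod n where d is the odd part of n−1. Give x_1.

13716

n − 1 = 44520 = 2^3 · 5565, so s = 3 and d = 5565.
x_0 = 21880^5565 mod 44521 = 15402.
x_1 = 15402^2 mod 44521 = 13716.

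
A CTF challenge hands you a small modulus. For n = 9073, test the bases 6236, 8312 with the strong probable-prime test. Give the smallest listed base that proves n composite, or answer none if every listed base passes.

8312

n − 1 = 9072 = 2^4 · 567, so s = 4 and d = 567.
Base 6236: x_0 = 6236^567 mod 9073 = 1. x_0 = 1, so 6236 is not a witness.
Base 8312: x_0 = 8312^567 mod 9073 = 7440. x_0 is neither 1 nor 9072, so continue squaring. x_1 = 7440^2 mod 9073 = 8300. x_2 = 8300^2 mod 9073 = 7784. x_3 = 7784^2 mod 9073 = 1162. Reached i = s−1 = 3 without hitting −1: 8312 is a Miller–Rabin witness and 9073 is composite.
The smallest witness among the given bases is 8312.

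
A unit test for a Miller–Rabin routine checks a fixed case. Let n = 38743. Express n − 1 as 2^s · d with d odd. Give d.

Halving: 38742 → 19371; 19371 is odd.
So 38742 = 2^1 · 19371.

19371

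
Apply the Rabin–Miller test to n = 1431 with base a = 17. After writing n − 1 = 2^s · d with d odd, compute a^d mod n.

n − 1 = 1430 = 2^1 · 715, so s = 1 and d = 715.
Repeated squaring mod 1431: 17^1 ≡ 17, 17^2 ≡ 289, 17^4 ≡ 523, 17^8 ≡ 208, 17^16 ≡ 334, 17^32 ≡ 1369, 17^64 ≡ 982, 17^128 ≡ 1261, 17^256 ≡ 280, 17^512 ≡ 1126.
715 = 512 + 128 + 64 + 8 + 2 + 1, so 17^715 ≡ 1126·1261·982·208·289·17 ≡ 476 (mod 1431).

476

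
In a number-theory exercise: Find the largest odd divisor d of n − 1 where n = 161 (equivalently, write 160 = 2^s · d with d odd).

5

Halving: 160 → 80 → 40 → 20 → 10 → 5; 5 is odd.
So 160 = 2^5 · 5.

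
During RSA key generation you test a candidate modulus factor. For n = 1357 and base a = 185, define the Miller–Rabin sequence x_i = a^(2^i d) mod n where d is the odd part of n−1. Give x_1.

783

n − 1 = 1356 = 2^2 · 339, so s = 2 and d = 339.
x_0 = 185^339 mod 1357 = 645.
x_1 = 645^2 mod 1357 = 783.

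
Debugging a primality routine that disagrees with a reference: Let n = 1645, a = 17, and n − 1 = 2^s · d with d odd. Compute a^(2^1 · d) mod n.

554

n − 1 = 1644 = 2^2 · 411, so s = 2 and d = 411.
x_0 = 17^411 mod 1645 = 643.
x_1 = 643^2 mod 1645 = 554.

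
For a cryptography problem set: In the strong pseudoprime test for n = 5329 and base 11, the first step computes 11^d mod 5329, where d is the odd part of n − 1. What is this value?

51

n − 1 = 5328 = 2^4 · 333, so s = 4 and d = 333.
Repeated squaring mod 5329: 11^1 ≡ 11, 11^2 ≡ 121, 11^4 ≡ 3983, 11^8 ≡ 5185, 11^16 ≡ 4749, 11^32 ≡ 673, 11^64 ≡ 5293, 11^128 ≡ 1296, 11^256 ≡ 981.
333 = 256 + 64 + 8 + 4 + 1, so 11^333 ≡ 981·5293·5185·3983·11 ≡ 51 (mod 5329).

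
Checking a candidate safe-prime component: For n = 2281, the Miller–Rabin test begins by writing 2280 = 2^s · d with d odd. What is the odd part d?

Halving: 2280 → 1140 → 570 → 285; 285 is odd.
So 2280 = 2^3 · 285.

285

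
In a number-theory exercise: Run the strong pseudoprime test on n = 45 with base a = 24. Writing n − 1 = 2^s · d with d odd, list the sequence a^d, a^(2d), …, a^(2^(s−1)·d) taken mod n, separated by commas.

n − 1 = 44 = 2^2 · 11, so s = 2 and d = 11.
x_0 = 24^11 mod 45 = 9.
x_1 = 9^2 mod 45 = 36.

9, 36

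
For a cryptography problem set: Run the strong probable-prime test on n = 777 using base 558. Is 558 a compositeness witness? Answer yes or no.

yes

n − 1 = 776 = 2^3 · 97, so s = 3 and d = 97.
x_0 = 558^97 mod 777 = 411.
x_0 is neither 1 nor 776, so continue squaring.
x_1 = 411^2 mod 777 = 312.
x_2 = 312^2 mod 777 = 219.
Reached i = s−1 = 2 without hitting −1: 558 is a Miller–Rabin witness and 777 is composite.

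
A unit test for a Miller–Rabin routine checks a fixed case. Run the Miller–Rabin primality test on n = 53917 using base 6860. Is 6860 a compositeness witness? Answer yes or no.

no

n − 1 = 53916 = 2^2 · 13479, so s = 2 and d = 13479.
x_0 = 6860^13479 mod 53917 = 1.
x_0 = 1, so 6860 is not a witness.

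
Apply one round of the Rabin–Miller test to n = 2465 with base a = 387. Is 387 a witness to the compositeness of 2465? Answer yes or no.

no

n − 1 = 2464 = 2^5 · 77, so s = 5 and d = 77.
x_0 = 387^77 mod 2465 = 302.
x_0 is neither 1 nor 2464, so continue squaring.
x_1 = 302^2 mod 2465 = 2464.
x_1 ≡ −1, so 387 is not a witness.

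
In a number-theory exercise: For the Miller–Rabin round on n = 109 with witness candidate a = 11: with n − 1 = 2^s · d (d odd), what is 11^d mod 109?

76

n − 1 = 108 = 2^2 · 27, so s = 2 and d = 27.
11^27 mod 109 = 76.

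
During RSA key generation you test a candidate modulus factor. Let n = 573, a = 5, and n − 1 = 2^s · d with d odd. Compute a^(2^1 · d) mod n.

n − 1 = 572 = 2^2 · 143, so s = 2 and d = 143.
Repeated squaring mod 573: 5^1 ≡ 5, 5^2 ≡ 25, 5^4 ≡ 52, 5^8 ≡ 412, 5^16 ≡ 136, 5^32 ≡ 160, 5^64 ≡ 388, 5^128 ≡ 418.
143 = 128 + 8 + 4 + 2 + 1, so 5^143 ≡ 418·412·52·25·5 ≡ 368 (mod 573).
x_0 = 368.
x_1 = 368^2 mod 573 = 196.

196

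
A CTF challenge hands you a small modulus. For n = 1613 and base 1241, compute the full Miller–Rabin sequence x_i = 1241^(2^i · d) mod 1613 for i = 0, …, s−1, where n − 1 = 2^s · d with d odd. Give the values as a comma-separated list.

127, 1612

n − 1 = 1612 = 2^2 · 403, so s = 2 and d = 403.
x_0 = 1241^403 mod 1613 = 127.
x_1 = 127^2 mod 1613 = 1612.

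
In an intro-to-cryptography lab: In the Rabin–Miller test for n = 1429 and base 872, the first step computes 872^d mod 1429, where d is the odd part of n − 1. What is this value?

n − 1 = 1428 = 2^2 · 357, so s = 2 and d = 357.
Repeated squaring mod 1429: 872^1 ≡ 872, 872^2 ≡ 156, 872^4 ≡ 43, 872^8 ≡ 420, 872^16 ≡ 633, 872^32 ≡ 569, 872^64 ≡ 807, 872^128 ≡ 1054, 872^256 ≡ 583.
357 = 256 + 64 + 32 + 4 + 1, so 872^357 ≡ 583·807·569·43·872 ≡ 620 (mod 1429).

620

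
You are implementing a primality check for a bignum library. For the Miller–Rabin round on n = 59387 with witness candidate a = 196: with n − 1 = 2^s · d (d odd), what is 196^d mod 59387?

n − 1 = 59386 = 2^1 · 29693, so s = 1 and d = 29693.
Repeated squaring mod 59387: 196^1 ≡ 196, 196^2 ≡ 38416, 196^4 ≡ 22106, 196^8 ≡ 39000, 196^16 ≡ 39543, 196^32 ≡ 48526, 196^64 ≡ 18739, 196^128 ≡ 54177, 196^256 ≡ 4241, 196^512 ≡ 51207, 196^1024 ≡ 42638, 196^2048 ≡ 44200, 196^4096 ≡ 45248, 196^8192 ≡ 14679, 196^16384 ≡ 17005.
29693 = 16384 + 8192 + 4096 + 512 + 256 + 128 + 64 + 32 + 16 + 8 + 4 + 1, so 196^29693 ≡ 17005·14679·45248·51207·4241·54177·18739·48526·39543·39000·22106·196 ≡ 1 (mod 59387).

1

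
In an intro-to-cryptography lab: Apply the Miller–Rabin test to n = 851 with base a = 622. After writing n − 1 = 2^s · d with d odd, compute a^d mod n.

n − 1 = 850 = 2^1 · 425, so s = 1 and d = 425.
Repeated squaring mod 851: 622^1 ≡ 622, 622^2 ≡ 530, 622^4 ≡ 70, 622^8 ≡ 645, 622^16 ≡ 737, 622^32 ≡ 231, 622^64 ≡ 599, 622^128 ≡ 530, 622^256 ≡ 70.
425 = 256 + 128 + 32 + 8 + 1, so 622^425 ≡ 70·530·231·645·622 ≡ 691 (mod 851).

691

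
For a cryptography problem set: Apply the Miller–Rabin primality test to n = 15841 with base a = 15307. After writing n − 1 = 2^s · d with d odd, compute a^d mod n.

n − 1 = 15840 = 2^5 · 495, so s = 5 and d = 495.
15307^495 mod 15841 = 2820.

2820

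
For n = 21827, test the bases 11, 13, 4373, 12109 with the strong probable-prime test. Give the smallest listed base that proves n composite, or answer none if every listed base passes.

n − 1 = 21826 = 2^1 · 10913, so s = 1 and d = 10913.
Base 11: x_0 = 11^10913 mod 21827 = 20573. x_0 ∉ {1, 21826} and s = 1, so 11 is a Miller–Rabin witness and 21827 is composite.
Base 13: x_0 = 13^10913 mod 21827 = 20644. x_0 ∉ {1, 21826} and s = 1, so 13 is a Miller–Rabin witness and 21827 is composite.
Base 4373: x_0 = 4373^10913 mod 21827 = 2280. x_0 ∉ {1, 21826} and s = 1, so 4373 is a Miller–Rabin witness and 21827 is composite.
Base 12109: x_0 = 12109^10913 mod 21827 = 6359. x_0 ∉ {1, 21826} and s = 1, so 12109 is a Miller–Rabin witness and 21827 is composite.
The smallest witness among the given bases is 11.

11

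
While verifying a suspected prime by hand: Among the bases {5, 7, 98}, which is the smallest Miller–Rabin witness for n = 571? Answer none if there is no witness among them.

none

n − 1 = 570 = 2^1 · 285, so s = 1 and d = 285.
Base 5: x_0 = 5^285 mod 571 = 1. x_0 = 1, so 5 is not a witness.
Base 7: x_0 = 7^285 mod 571 = 570. x_0 = 570 ≡ −1, so 7 is not a witness.
Base 98: x_0 = 98^285 mod 571 = 570. x_0 = 570 ≡ −1, so 98 is not a witness.
No listed base is a witness for 571.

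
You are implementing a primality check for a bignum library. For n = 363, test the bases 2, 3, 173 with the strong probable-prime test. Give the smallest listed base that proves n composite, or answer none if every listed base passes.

n − 1 = 362 = 2^1 · 181, so s = 1 and d = 181.
Base 2: x_0 = 2^181 mod 363 = 167. x_0 ∉ {1, 362} and s = 1, so 2 is a Miller–Rabin witness and 363 is composite.
Base 3: x_0 = 3^181 mod 363 = 3. x_0 ∉ {1, 362} and s = 1, so 3 is a Miller–Rabin witness and 363 is composite.
Base 173: x_0 = 173^181 mod 363 = 272. x_0 ∉ {1, 362} and s = 1, so 173 is a Miller–Rabin witness and 363 is composite.
The smallest witness among the given bases is 2.

2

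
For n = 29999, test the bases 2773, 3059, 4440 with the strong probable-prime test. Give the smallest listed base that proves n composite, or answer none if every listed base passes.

n − 1 = 29998 = 2^1 · 14999, so s = 1 and d = 14999.
Base 2773: x_0 = 2773^14999 mod 29999 = 12019. x_0 ∉ {1, 29998} and s = 1, so 2773 is a Miller–Rabin witness and 29999 is composite.
Base 3059: x_0 = 3059^14999 mod 29999 = 2422. x_0 ∉ {1, 29998} and s = 1, so 3059 is a Miller–Rabin witness and 29999 is composite.
Base 4440: x_0 = 4440^14999 mod 29999 = 18989. x_0 ∉ {1, 29998} and s = 1, so 4440 is a Miller–Rabin witness and 29999 is composite.
The smallest witness among the given bases is 2773.

2773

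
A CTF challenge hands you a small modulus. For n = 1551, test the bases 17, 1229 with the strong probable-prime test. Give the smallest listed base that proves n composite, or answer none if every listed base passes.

n − 1 = 1550 = 2^1 · 775, so s = 1 and d = 775.
Base 17: x_0 = 17^775 mod 1551 = 956. x_0 ∉ {1, 1550} and s = 1, so 17 is a Miller–Rabin witness and 1551 is composite.
Base 1229: x_0 = 1229^775 mod 1551 = 1055. x_0 ∉ {1, 1550} and s = 1, so 1229 is a Miller–Rabin witness and 1551 is composite.
The smallest witness among the given bases is 17.

17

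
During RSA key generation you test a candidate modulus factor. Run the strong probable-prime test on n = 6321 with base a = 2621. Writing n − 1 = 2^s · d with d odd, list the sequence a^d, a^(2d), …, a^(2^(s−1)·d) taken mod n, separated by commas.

1454, 2902, 2032, 1411

n − 1 = 6320 = 2^4 · 395, so s = 4 and d = 395.
x_0 = 2621^395 mod 6321 = 1454.
x_1 = 1454^2 mod 6321 = 2902.
x_2 = 2902^2 mod 6321 = 2032.
x_3 = 2032^2 mod 6321 = 1411.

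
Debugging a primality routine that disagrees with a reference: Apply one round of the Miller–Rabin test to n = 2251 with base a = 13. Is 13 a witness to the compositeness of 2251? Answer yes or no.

no

n − 1 = 2250 = 2^1 · 1125, so s = 1 and d = 1125.
x_0 = 13^1125 mod 2251 = 2250.
x_0 = 2250 ≡ −1, so 13 is not a witness.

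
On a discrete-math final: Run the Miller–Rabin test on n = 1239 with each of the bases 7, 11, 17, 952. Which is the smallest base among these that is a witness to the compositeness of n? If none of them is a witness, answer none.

7

n − 1 = 1238 = 2^1 · 619, so s = 1 and d = 619.
Base 7: x_0 = 7^619 mod 1239 = 595. x_0 ∉ {1, 1238} and s = 1, so 7 is a Miller–Rabin witness and 1239 is composite.
Base 11: x_0 = 11^619 mod 1239 = 347. x_0 ∉ {1, 1238} and s = 1, so 11 is a Miller–Rabin witness and 1239 is composite.
Base 17: x_0 = 17^619 mod 1239 = 248. x_0 ∉ {1, 1238} and s = 1, so 17 is a Miller–Rabin witness and 1239 is composite.
Base 952: x_0 = 952^619 mod 1239 = 238. x_0 ∉ {1, 1238} and s = 1, so 952 is a Miller–Rabin witness and 1239 is composite.
The smallest witness among the given bases is 7.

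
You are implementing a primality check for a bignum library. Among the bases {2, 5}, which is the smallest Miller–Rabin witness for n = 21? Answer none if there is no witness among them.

n − 1 = 20 = 2^2 · 5, so s = 2 and d = 5.
Base 2: x_0 = 2^5 mod 21 = 11. x_0 is neither 1 nor 20, so continue squaring. x_1 = 11^2 mod 21 = 16. Reached i = s−1 = 1 without hitting −1: 2 is a Miller–Rabin witness and 21 is composite.
Base 5: x_0 = 5^5 mod 21 = 17. x_0 is neither 1 nor 20, so continue squaring. x_1 = 17^2 mod 21 = 16. Reached i = s−1 = 1 without hitting −1: 5 is a Miller–Rabin witness and 21 is composite.
The smallest witness among the given bases is 2.

2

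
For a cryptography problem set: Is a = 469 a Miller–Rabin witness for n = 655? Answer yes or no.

yes

n − 1 = 654 = 2^1 · 327, so s = 1 and d = 327.
x_0 = 469^327 mod 655 = 119.
x_0 ∉ {1, 654} and s = 1, so 469 is a Miller–Rabin witness and 655 is composite.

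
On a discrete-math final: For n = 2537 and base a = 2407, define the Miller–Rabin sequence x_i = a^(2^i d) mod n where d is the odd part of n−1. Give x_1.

n − 1 = 2536 = 2^3 · 317, so s = 3 and d = 317.
Repeated squaring mod 2537: 2407^1 ≡ 2407, 2407^2 ≡ 1678, 2407^4 ≡ 2151, 2407^8 ≡ 1850, 2407^16 ≡ 87, 2407^32 ≡ 2495, 2407^64 ≡ 1764, 2407^128 ≡ 1334, 2407^256 ≡ 1119.
317 = 256 + 32 + 16 + 8 + 4 + 1, so 2407^317 ≡ 1119·2495·87·1850·2151·2407 ≡ 1332 (mod 2537).
x_0 = 1332.
x_1 = 1332^2 mod 2537 = 861.

861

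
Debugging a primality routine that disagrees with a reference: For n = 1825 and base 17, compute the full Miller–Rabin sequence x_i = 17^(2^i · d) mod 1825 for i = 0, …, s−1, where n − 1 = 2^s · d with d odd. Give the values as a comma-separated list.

n − 1 = 1824 = 2^5 · 57, so s = 5 and d = 57.
x_0 = 17^57 mod 1825 = 1377.
x_1 = 1377^2 mod 1825 = 1779.
x_2 = 1779^2 mod 1825 = 291.
x_3 = 291^2 mod 1825 = 731.
x_4 = 731^2 mod 1825 = 1461.

1377, 1779, 291, 731, 1461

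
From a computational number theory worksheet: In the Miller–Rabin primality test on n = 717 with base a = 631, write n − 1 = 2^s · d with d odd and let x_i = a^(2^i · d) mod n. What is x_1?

631

n − 1 = 716 = 2^2 · 179, so s = 2 and d = 179.
x_0 = 631^179 mod 717 = 526.
x_1 = 526^2 mod 717 = 631.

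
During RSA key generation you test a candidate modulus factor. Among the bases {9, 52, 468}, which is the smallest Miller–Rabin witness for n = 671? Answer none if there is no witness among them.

n − 1 = 670 = 2^1 · 335, so s = 1 and d = 335.
Base 9: x_0 = 9^335 mod 671 = 1. x_0 = 1, so 9 is not a witness.
Base 52: x_0 = 52^335 mod 671 = 670. x_0 = 670 ≡ −1, so 52 is not a witness.
Base 468: x_0 = 468^335 mod 671 = 670. x_0 = 670 ≡ −1, so 468 is not a witness.
No listed base is a witness for 671.

none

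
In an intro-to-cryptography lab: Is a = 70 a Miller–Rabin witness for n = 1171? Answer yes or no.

n − 1 = 1170 = 2^1 · 585, so s = 1 and d = 585.
x_0 = 70^585 mod 1171 = 1.
x_0 = 1, so 70 is not a witness.

no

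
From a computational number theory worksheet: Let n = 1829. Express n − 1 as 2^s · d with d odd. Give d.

457

Halving: 1828 → 914 → 457; 457 is odd.
So 1828 = 2^2 · 457.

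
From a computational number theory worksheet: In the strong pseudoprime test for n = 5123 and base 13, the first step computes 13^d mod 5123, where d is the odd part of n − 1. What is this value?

2736

n − 1 = 5122 = 2^1 · 2561, so s = 1 and d = 2561.
13^2561 mod 5123 = 2736.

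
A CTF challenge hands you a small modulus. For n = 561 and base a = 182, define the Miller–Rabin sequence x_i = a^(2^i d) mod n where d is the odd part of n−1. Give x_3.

n − 1 = 560 = 2^4 · 35, so s = 4 and d = 35.
x_0 = 182^35 mod 561 = 164.
x_1 = 164^2 mod 561 = 529.
x_2 = 529^2 mod 561 = 463.
x_3 = 463^2 mod 561 = 67.

67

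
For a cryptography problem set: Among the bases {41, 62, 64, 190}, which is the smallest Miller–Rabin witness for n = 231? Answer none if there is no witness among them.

none

n − 1 = 230 = 2^1 · 115, so s = 1 and d = 115.
Base 41: x_0 = 41^115 mod 231 = 230. x_0 = 230 ≡ −1, so 41 is not a witness.
Base 62: x_0 = 62^115 mod 231 = 230. x_0 = 230 ≡ −1, so 62 is not a witness.
Base 64: x_0 = 64^115 mod 231 = 1. x_0 = 1, so 64 is not a witness.
Base 190: x_0 = 190^115 mod 231 = 1. x_0 = 1, so 190 is not a witness.
No listed base is a witness for 231.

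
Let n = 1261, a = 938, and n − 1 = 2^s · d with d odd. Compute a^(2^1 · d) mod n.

324

n − 1 = 1260 = 2^2 · 315, so s = 2 and d = 315.
By repeated squaring, 938^315 ≡ 1243 (mod 1261).
x_0 = 1243.
x_1 = 1243^2 mod 1261 = 324.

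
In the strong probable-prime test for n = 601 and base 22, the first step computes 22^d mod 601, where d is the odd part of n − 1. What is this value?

n − 1 = 600 = 2^3 · 75, so s = 3 and d = 75.
22^75 mod 601 = 542.

542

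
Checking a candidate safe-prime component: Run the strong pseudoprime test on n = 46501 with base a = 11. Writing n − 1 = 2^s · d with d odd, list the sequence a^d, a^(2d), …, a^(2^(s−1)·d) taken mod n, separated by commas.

n − 1 = 46500 = 2^2 · 11625, so s = 2 and d = 11625.
x_0 = 11^11625 mod 46501 = 25215.
x_1 = 25215^2 mod 46501 = 34553.

25215, 34553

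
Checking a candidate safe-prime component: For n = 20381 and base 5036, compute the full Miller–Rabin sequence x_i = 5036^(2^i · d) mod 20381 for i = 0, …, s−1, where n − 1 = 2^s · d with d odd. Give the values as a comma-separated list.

n − 1 = 20380 = 2^2 · 5095, so s = 2 and d = 5095.
x_0 = 5036^5095 mod 20381 = 11671.
x_1 = 11671^2 mod 20381 = 6018.

11671, 6018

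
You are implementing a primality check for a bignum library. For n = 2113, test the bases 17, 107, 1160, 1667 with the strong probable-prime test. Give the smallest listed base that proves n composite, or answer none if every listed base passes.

none

n − 1 = 2112 = 2^6 · 33, so s = 6 and d = 33.
Base 17: x_0 = 17^33 mod 2113 = 226. x_0 is neither 1 nor 2112, so continue squaring. x_1 = 226^2 mod 2113 = 364. x_2 = 364^2 mod 2113 = 1490. x_3 = 1490^2 mod 2113 = 1450. x_4 = 1450^2 mod 2113 = 65. x_5 = 65^2 mod 2113 = 2112. x_5 ≡ −1, so 17 is not a witness.
Base 107: x_0 = 107^33 mod 2113 = 1077. x_0 is neither 1 nor 2112, so continue squaring. x_1 = 1077^2 mod 2113 = 2005. x_2 = 2005^2 mod 2113 = 1099. x_3 = 1099^2 mod 2113 = 1278. x_4 = 1278^2 mod 2113 = 2048. x_5 = 2048^2 mod 2113 = 2112. x_5 ≡ −1, so 107 is not a witness.
Base 1160: x_0 = 1160^33 mod 2113 = 1153. x_0 is neither 1 nor 2112, so continue squaring. x_1 = 1153^2 mod 2113 = 332. x_2 = 332^2 mod 2113 = 348. x_3 = 348^2 mod 2113 = 663. x_4 = 663^2 mod 2113 = 65. x_5 = 65^2 mod 2113 = 2112. x_5 ≡ −1, so 1160 is not a witness.
Base 1667: x_0 = 1667^33 mod 2113 = 238. x_0 is neither 1 nor 2112, so continue squaring. x_1 = 238^2 mod 2113 = 1706. x_2 = 1706^2 mod 2113 = 835. x_3 = 835^2 mod 2113 = 2048. x_4 = 2048^2 mod 2113 = 2112. x_4 ≡ −1, so 1667 is not a witness.
No listed base is a witness for 2113.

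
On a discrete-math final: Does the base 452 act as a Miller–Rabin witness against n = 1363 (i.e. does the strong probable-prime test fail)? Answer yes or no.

n − 1 = 1362 = 2^1 · 681, so s = 1 and d = 681.
By repeated squaring, 452^681 ≡ 481 (mod 1363).
x_0 = 452^681 mod 1363 = 481.
x_0 ∉ {1, 1362} and s = 1, so 452 is a Miller–Rabin witness and 1363 is composite.

yes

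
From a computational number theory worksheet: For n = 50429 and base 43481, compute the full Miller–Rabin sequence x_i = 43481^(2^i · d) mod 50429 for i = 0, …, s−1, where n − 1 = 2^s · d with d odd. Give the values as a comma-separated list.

n − 1 = 50428 = 2^2 · 12607, so s = 2 and d = 12607.
x_0 = 43481^12607 mod 50429 = 40316.
x_1 = 40316^2 mod 50429 = 2757.

40316, 2757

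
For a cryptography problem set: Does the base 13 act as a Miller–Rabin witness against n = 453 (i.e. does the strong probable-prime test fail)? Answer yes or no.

yes

n − 1 = 452 = 2^2 · 113, so s = 2 and d = 113.
x_0 = 13^113 mod 453 = 436.
x_0 is neither 1 nor 452, so continue squaring.
x_1 = 436^2 mod 453 = 289.
Reached i = s−1 = 1 without hitting −1: 13 is a Miller–Rabin witness and 453 is composite.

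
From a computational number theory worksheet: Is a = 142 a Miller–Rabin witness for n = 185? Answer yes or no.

no

n − 1 = 184 = 2^3 · 23, so s = 3 and d = 23.
x_0 = 142^23 mod 185 = 43.
x_0 is neither 1 nor 184, so continue squaring.
x_1 = 43^2 mod 185 = 184.
x_1 ≡ −1, so 142 is not a witness.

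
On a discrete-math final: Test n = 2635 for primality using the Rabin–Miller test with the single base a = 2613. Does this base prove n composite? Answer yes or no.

n − 1 = 2634 = 2^1 · 1317, so s = 1 and d = 1317.
Repeated squaring mod 2635: 2613^1 ≡ 2613, 2613^2 ≡ 484, 2613^4 ≡ 2376, 2613^8 ≡ 1206, 2613^16 ≡ 2551, 2613^32 ≡ 1786, 2613^64 ≡ 1446, 2613^128 ≡ 1361, 2613^256 ≡ 2551, 2613^512 ≡ 1786, 2613^1024 ≡ 1446.
1317 = 1024 + 256 + 32 + 4 + 1, so 2613^1317 ≡ 1446·2551·1786·2376·2613 ≡ 343 (mod 2635).
x_0 = 2613^1317 mod 2635 = 343.
x_0 ∉ {1, 2634} and s = 1, so 2613 is a Miller–Rabin witness and 2635 is composite.

yes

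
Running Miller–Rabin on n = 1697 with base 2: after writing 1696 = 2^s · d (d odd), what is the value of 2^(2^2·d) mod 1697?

414

n − 1 = 1696 = 2^5 · 53, so s = 5 and d = 53.
x_0 = 2^53 mod 1697 = 330.
x_1 = 330^2 mod 1697 = 292.
x_2 = 292^2 mod 1697 = 414.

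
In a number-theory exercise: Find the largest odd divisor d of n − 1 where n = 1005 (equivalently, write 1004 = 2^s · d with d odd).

Halving: 1004 → 502 → 251; 251 is odd.
So 1004 = 2^2 · 251.

251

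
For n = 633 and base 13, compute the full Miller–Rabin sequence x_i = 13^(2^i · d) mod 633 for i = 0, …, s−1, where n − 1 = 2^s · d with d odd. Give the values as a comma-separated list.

394, 151, 13

n − 1 = 632 = 2^3 · 79, so s = 3 and d = 79.
x_0 = 13^79 mod 633 = 394.
x_1 = 394^2 mod 633 = 151.
x_2 = 151^2 mod 633 = 13.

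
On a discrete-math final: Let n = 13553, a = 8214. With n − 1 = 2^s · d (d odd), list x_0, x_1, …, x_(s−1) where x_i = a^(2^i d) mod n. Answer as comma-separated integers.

10032, 9999, 13073, 13552

n − 1 = 13552 = 2^4 · 847, so s = 4 and d = 847.
x_0 = 8214^847 mod 13553 = 10032.
x_1 = 10032^2 mod 13553 = 9999.
x_2 = 9999^2 mod 13553 = 13073.
x_3 = 13073^2 mod 13553 = 13552.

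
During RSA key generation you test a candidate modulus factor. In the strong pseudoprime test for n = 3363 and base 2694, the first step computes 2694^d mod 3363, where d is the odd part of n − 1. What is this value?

n − 1 = 3362 = 2^1 · 1681, so s = 1 and d = 1681.
2694^1681 mod 3363 = 1590.

1590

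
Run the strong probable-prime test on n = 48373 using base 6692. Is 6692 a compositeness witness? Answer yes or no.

yes

n − 1 = 48372 = 2^2 · 12093, so s = 2 and d = 12093.
x_0 = 6692^12093 mod 48373 = 42249.
x_0 is neither 1 nor 48372, so continue squaring.
x_1 = 42249^2 mod 48373 = 14301.
Reached i = s−1 = 1 without hitting −1: 6692 is a Miller–Rabin witness and 48373 is composite.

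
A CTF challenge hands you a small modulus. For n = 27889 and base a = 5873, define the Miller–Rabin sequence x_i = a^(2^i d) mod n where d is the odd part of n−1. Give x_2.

7349

n − 1 = 27888 = 2^4 · 1743, so s = 4 and d = 1743.
x_0 = 5873^1743 mod 27889 = 1838.
x_1 = 1838^2 mod 27889 = 3675.
x_2 = 3675^2 mod 27889 = 7349.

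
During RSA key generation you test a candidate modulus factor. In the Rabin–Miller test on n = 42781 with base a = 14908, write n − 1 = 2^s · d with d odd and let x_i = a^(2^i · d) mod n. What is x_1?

n − 1 = 42780 = 2^2 · 10695, so s = 2 and d = 10695.
Repeated squaring mod 42781: 14908^1 ≡ 14908, 14908^2 ≡ 1169, 14908^4 ≡ 40350, 14908^8 ≡ 5983, 14908^16 ≡ 31373, 14908^32 ≡ 2662, 14908^64 ≡ 27379, 14908^128 ≡ 959, 14908^256 ≡ 21280, 14908^512 ≡ 1515, 14908^1024 ≡ 27832, 14908^2048 ≡ 27438, 14908^4096 ≡ 26587, 14908^8192 ≡ 40887.
10695 = 8192 + 2048 + 256 + 128 + 64 + 4 + 2 + 1, so 14908^10695 ≡ 40887·27438·21280·959·27379·40350·1169·14908 ≡ 30810 (mod 42781).
x_0 = 30810.
x_1 = 30810^2 mod 42781 = 31272.

31272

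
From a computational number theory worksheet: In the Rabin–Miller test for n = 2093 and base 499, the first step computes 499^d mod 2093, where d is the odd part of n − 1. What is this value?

1269

n − 1 = 2092 = 2^2 · 523, so s = 2 and d = 523.
499^523 mod 2093 = 1269.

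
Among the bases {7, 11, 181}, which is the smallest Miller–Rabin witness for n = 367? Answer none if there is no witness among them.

n − 1 = 366 = 2^1 · 183, so s = 1 and d = 183.
Base 7: x_0 = 7^183 mod 367 = 1. x_0 = 1, so 7 is not a witness.
Base 11: x_0 = 11^183 mod 367 = 366. x_0 = 366 ≡ −1, so 11 is not a witness.
Base 181: x_0 = 181^183 mod 367 = 1. x_0 = 1, so 181 is not a witness.
No listed base is a witness for 367.

none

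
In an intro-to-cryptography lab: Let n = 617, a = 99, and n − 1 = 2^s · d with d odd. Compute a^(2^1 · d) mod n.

1

n − 1 = 616 = 2^3 · 77, so s = 3 and d = 77.
x_0 = 99^77 mod 617 = 616.
x_1 = 616^2 mod 617 = 1.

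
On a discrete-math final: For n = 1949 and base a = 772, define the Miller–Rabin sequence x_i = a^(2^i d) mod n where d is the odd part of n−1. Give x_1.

n − 1 = 1948 = 2^2 · 487, so s = 2 and d = 487.
x_0 = 772^487 mod 1949 = 589.
x_1 = 589^2 mod 1949 = 1948.

1948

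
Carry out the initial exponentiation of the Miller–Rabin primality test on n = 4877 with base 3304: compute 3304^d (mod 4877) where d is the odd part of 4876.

n − 1 = 4876 = 2^2 · 1219, so s = 2 and d = 1219.
3304^1219 mod 4877 = 719.

719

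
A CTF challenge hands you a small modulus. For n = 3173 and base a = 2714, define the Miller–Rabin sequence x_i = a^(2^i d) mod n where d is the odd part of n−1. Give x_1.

n − 1 = 3172 = 2^2 · 793, so s = 2 and d = 793.
x_0 = 2714^793 mod 3173 = 2581.
x_1 = 2581^2 mod 3173 = 1434.

1434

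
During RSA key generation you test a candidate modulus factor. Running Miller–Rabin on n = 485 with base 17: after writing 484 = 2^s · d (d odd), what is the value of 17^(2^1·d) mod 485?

99

n − 1 = 484 = 2^2 · 121, so s = 2 and d = 121.
x_0 = 17^121 mod 485 = 277.
x_1 = 277^2 mod 485 = 99.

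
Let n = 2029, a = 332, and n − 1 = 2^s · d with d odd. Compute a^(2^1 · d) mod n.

n − 1 = 2028 = 2^2 · 507, so s = 2 and d = 507.
x_0 = 332^507 mod 2029 = 1.
x_1 = 1^2 mod 2029 = 1.

1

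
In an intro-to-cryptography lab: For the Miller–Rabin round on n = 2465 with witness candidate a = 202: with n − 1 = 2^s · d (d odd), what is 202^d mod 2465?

1362

n − 1 = 2464 = 2^5 · 77, so s = 5 and d = 77.
Repeated squaring mod 2465: 202^1 ≡ 202, 202^2 ≡ 1364, 202^4 ≡ 1886, 202^8 ≡ 1, 202^16 ≡ 1, 202^32 ≡ 1, 202^64 ≡ 1.
77 = 64 + 8 + 4 + 1, so 202^77 ≡ 1·1·1886·202 ≡ 1362 (mod 2465).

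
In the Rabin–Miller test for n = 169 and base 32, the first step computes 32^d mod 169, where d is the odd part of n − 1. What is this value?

n − 1 = 168 = 2^3 · 21, so s = 3 and d = 21.
Repeated squaring mod 169: 32^1 ≡ 32, 32^2 ≡ 10, 32^4 ≡ 100, 32^8 ≡ 29, 32^16 ≡ 165.
21 = 16 + 4 + 1, so 32^21 ≡ 165·100·32 ≡ 44 (mod 169).

44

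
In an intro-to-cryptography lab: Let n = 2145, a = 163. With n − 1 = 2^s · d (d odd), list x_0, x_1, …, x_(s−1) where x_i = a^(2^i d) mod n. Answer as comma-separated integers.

n − 1 = 2144 = 2^5 · 67, so s = 5 and d = 67.
x_0 = 163^67 mod 2145 = 1852.
x_1 = 1852^2 mod 2145 = 49.
x_2 = 49^2 mod 2145 = 256.
x_3 = 256^2 mod 2145 = 1186.
x_4 = 1186^2 mod 2145 = 1621.

1852, 49, 256, 1186, 1621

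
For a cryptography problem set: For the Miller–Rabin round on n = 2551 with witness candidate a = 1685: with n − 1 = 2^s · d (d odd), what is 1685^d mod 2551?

n − 1 = 2550 = 2^1 · 1275, so s = 1 and d = 1275.
1685^1275 mod 2551 = 1.

1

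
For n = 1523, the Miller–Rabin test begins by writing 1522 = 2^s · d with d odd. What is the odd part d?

761

Halving: 1522 → 761; 761 is odd.
So 1522 = 2^1 · 761.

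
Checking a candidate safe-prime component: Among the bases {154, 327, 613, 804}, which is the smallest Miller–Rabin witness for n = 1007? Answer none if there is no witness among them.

n − 1 = 1006 = 2^1 · 503, so s = 1 and d = 503.
Base 154: x_0 = 154^503 mod 1007 = 181. x_0 ∉ {1, 1006} and s = 1, so 154 is a Miller–Rabin witness and 1007 is composite.
Base 327: x_0 = 327^503 mod 1007 = 347. x_0 ∉ {1, 1006} and s = 1, so 327 is a Miller–Rabin witness and 1007 is composite.
Base 613: x_0 = 613^503 mod 1007 = 23. x_0 ∉ {1, 1006} and s = 1, so 613 is a Miller–Rabin witness and 1007 is composite.
Base 804: x_0 = 804^503 mod 1007 = 453. x_0 ∉ {1, 1006} and s = 1, so 804 is a Miller–Rabin witness and 1007 is composite.
The smallest witness among the given bases is 154.

154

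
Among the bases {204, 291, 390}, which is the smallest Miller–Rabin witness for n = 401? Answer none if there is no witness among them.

n − 1 = 400 = 2^4 · 25, so s = 4 and d = 25.
Base 204: x_0 = 204^25 mod 401 = 20. x_0 is neither 1 nor 400, so continue squaring. x_1 = 20^2 mod 401 = 400. x_1 ≡ −1, so 204 is not a witness.
Base 291: x_0 = 291^25 mod 401 = 20. x_0 is neither 1 nor 400, so continue squaring. x_1 = 20^2 mod 401 = 400. x_1 ≡ −1, so 291 is not a witness.
Base 390: x_0 = 390^25 mod 401 = 356. x_0 is neither 1 nor 400, so continue squaring. x_1 = 356^2 mod 401 = 20. x_2 = 20^2 mod 401 = 400. x_2 ≡ −1, so 390 is not a witness.
No listed base is a witness for 401.

none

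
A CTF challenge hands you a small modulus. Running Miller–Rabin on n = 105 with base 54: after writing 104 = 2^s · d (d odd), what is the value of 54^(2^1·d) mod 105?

n − 1 = 104 = 2^3 · 13, so s = 3 and d = 13.
Repeated squaring mod 105: 54^1 ≡ 54, 54^2 ≡ 81, 54^4 ≡ 51, 54^8 ≡ 81.
13 = 8 + 4 + 1, so 54^13 ≡ 81·51·54 ≡ 54 (mod 105).
x_0 = 54.
x_1 = 54^2 mod 105 = 81.

81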